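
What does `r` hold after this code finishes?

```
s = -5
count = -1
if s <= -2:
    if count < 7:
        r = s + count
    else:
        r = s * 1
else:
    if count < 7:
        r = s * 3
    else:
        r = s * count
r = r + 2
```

s=-5, count=-1
s <= -2 is True; count < 7 is True
→ r = s + count = -6
r = (-6)+2 = -4

-4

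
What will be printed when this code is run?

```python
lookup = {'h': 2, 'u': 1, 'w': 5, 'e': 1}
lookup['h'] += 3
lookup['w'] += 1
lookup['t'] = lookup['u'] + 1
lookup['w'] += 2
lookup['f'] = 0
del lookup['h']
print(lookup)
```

lookup['h'] = 2+3 = 5 → {'h': 5, 'u': 1, 'w': 5, 'e': 1}
lookup['w'] = 5+1 = 6 → {'h': 5, 'u': 1, 'w': 6, 'e': 1}
lookup['t'] = lookup['u']+1 = 2 → {'h': 5, 'u': 1, 'w': 6, 'e': 1, 't': 2}
lookup['w'] = 6+2 = 8 → {'h': 5, 'u': 1, 'w': 8, 'e': 1, 't': 2}
lookup['f'] = 0 → {'h': 5, 'u': 1, 'w': 8, 'e': 1, 't': 2, 'f': 0}
del 'h' → {'u': 1, 'w': 8, 'e': 1, 't': 2, 'f': 0}

{'u': 1, 'w': 8, 'e': 1, 't': 2, 'f': 0}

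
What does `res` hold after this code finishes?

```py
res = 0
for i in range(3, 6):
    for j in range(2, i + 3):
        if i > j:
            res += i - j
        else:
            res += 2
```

i=3,j=2: 3>2, res = 0+1 = 1
i=3,j=3: not 3>3, res = 1+2 = 3
i=3,j=4: not 3>4, res = 3+2 = 5
i=3,j=5: not 3>5, res = 5+2 = 7
i=4,j=2: 4>2, res = 7+2 = 9
i=4,j=3: 4>3, res = 9+1 = 10
i=4,j=4: not 4>4, res = 10+2 = 12
i=4,j=5: not 4>5, res = 12+2 = 14
i=4,j=6: not 4>6, res = 14+2 = 16
i=5,j=2: 5>2, res = 16+3 = 19
i=5,j=3: 5>3, res = 19+2 = 21
i=5,j=4: 5>4, res = 21+1 = 22
i=5,j=5: not 5>5, res = 22+2 = 24
i=5,j=6: not 5>6, res = 24+2 = 26
i=5,j=7: not 5>7, res = 26+2 = 28

28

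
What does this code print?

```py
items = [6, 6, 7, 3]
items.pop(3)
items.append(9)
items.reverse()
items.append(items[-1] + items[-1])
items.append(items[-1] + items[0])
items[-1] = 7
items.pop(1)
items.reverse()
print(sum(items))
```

40

pop(3) removes 3 → [6, 6, 7]
append 9 → [6, 6, 7, 9]
reverse → [9, 7, 6, 6]
append items[-1]+items[-1] = 6+6 = 12 → [9, 7, 6, 6, 12]
append items[-1]+items[0] = 12+9 = 21 → [9, 7, 6, 6, 12, 21]
items[-1] = 7 → [9, 7, 6, 6, 12, 7]
pop(1) removes 7 → [9, 6, 6, 12, 7]
reverse → [7, 12, 6, 6, 9]
sum = 40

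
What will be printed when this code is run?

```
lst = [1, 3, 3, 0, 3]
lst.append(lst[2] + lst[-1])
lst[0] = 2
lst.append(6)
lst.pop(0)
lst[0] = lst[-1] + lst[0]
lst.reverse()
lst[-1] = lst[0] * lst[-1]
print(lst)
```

append lst[2]+lst[-1] = 3+3 = 6 → [1, 3, 3, 0, 3, 6]
lst[0] = 2 → [2, 3, 3, 0, 3, 6]
append 6 → [2, 3, 3, 0, 3, 6, 6]
pop(0) removes 2 → [3, 3, 0, 3, 6, 6]
lst[0] = lst[-1]+lst[0] = 6+3 = 9 → [9, 3, 0, 3, 6, 6]
reverse → [6, 6, 3, 0, 3, 9]
lst[-1] = lst[0]*lst[-1] = 6*9 = 54 → [6, 6, 3, 0, 3, 54]

[6, 6, 3, 0, 3, 54]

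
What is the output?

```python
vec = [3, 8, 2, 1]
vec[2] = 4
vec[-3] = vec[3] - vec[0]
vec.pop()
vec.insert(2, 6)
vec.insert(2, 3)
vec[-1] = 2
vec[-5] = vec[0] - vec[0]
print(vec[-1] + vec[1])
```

vec[2] = 4 → [3, 8, 4, 1]
vec[-3] = vec[3]-vec[0] = 1-3 = -2 → [3, -2, 4, 1]
pop() removes 1 → [3, -2, 4]
insert 6 at 2 → [3, -2, 6, 4]
insert 3 at 2 → [3, -2, 3, 6, 4]
vec[-1] = 2 → [3, -2, 3, 6, 2]
vec[-5] = vec[0]-vec[0] = 3-3 = 0 → [0, -2, 3, 6, 2]
vec[-1]+vec[1] = 2+(-2) = 0

0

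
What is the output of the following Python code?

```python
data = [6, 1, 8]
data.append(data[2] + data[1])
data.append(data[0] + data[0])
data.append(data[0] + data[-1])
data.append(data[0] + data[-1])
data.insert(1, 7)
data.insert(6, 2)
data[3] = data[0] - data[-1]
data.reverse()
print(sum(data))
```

append data[2]+data[1] = 8+1 = 9 → [6, 1, 8, 9]
append data[0]+data[0] = 6+6 = 12 → [6, 1, 8, 9, 12]
append data[0]+data[-1] = 6+12 = 18 → [6, 1, 8, 9, 12, 18]
append data[0]+data[-1] = 6+18 = 24 → [6, 1, 8, 9, 12, 18, 24]
insert 7 at 1 → [6, 7, 1, 8, 9, 12, 18, 24]
insert 2 at 6 → [6, 7, 1, 8, 9, 12, 2, 18, 24]
data[3] = data[0]-data[-1] = 6-24 = -18 → [6, 7, 1, -18, 9, 12, 2, 18, 24]
reverse → [24, 18, 2, 12, 9, -18, 1, 7, 6]
sum = 61

61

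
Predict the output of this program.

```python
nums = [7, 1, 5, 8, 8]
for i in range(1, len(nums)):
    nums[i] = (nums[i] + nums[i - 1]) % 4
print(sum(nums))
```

10

i=1: nums[1] = (1+7)%4 = 0 → [7, 0, 5, 8, 8]
i=2: nums[2] = (5+0)%4 = 1 → [7, 0, 1, 8, 8]
i=3: nums[3] = (8+1)%4 = 1 → [7, 0, 1, 1, 8]
i=4: nums[4] = (8+1)%4 = 1 → [7, 0, 1, 1, 1]
sum = 10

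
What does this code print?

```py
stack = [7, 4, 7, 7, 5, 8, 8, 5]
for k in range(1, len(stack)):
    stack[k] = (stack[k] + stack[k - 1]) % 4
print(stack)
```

[7, 3, 2, 1, 2, 2, 2, 3]

k=1: stack[1] = (4+7)%4 = 3 → [7, 3, 7, 7, 5, 8, 8, 5]
k=2: stack[2] = (7+3)%4 = 2 → [7, 3, 2, 7, 5, 8, 8, 5]
k=3: stack[3] = (7+2)%4 = 1 → [7, 3, 2, 1, 5, 8, 8, 5]
k=4: stack[4] = (5+1)%4 = 2 → [7, 3, 2, 1, 2, 8, 8, 5]
k=5: stack[5] = (8+2)%4 = 2 → [7, 3, 2, 1, 2, 2, 8, 5]
k=6: stack[6] = (8+2)%4 = 2 → [7, 3, 2, 1, 2, 2, 2, 5]
k=7: stack[7] = (5+2)%4 = 3 → [7, 3, 2, 1, 2, 2, 2, 3]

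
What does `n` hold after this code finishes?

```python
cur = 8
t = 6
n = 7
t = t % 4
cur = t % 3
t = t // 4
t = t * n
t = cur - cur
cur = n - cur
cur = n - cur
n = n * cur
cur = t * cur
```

14

t = 6%4 = 2
cur = 2%3 = 2
t = 2//4 = 0
t = 0*7 = 0
t = 2-2 = 0
cur = 7-2 = 5
cur = 7-5 = 2
n = 7*2 = 14
cur = 0*2 = 0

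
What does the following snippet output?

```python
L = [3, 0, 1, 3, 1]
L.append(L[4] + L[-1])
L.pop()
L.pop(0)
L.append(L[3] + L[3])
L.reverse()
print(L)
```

[2, 1, 3, 1, 0]

append L[4]+L[-1] = 1+1 = 2 → [3, 0, 1, 3, 1, 2]
pop() removes 2 → [3, 0, 1, 3, 1]
pop(0) removes 3 → [0, 1, 3, 1]
append L[3]+L[3] = 1+1 = 2 → [0, 1, 3, 1, 2]
reverse → [2, 1, 3, 1, 0]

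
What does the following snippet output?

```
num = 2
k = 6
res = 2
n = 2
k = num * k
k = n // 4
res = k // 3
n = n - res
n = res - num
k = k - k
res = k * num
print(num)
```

2

k = 2*6 = 12
k = 2//4 = 0
res = 0//3 = 0
n = 2-0 = 2
n = 0-2 = -2
k = 0-0 = 0
res = 0*2 = 0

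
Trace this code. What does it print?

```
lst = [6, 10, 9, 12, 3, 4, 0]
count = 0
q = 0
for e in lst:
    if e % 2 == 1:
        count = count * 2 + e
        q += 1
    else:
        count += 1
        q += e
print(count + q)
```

67

e=6: not odd, count = 0+1 = 1; q=6
e=10: not odd, count = 1+1 = 2; q=16
e=9: odd, count = 2*2+9 = 13; q=17
e=12: not odd, count = 13+1 = 14; q=29
e=3: odd, count = 14*2+3 = 31; q=30
e=4: not odd, count = 31+1 = 32; q=34
e=0: not odd, count = 32+1 = 33; q=34
count+q = 33+34 = 67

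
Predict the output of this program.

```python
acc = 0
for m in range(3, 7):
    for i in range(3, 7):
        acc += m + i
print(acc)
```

144

m=3,i=3: acc = 0+6 = 6
m=3,i=4: acc = 6+7 = 13
m=3,i=5: acc = 13+8 = 21
m=3,i=6: acc = 21+9 = 30
m=4,i=3: acc = 30+7 = 37
m=4,i=4: acc = 37+8 = 45
m=4,i=5: acc = 45+9 = 54
m=4,i=6: acc = 54+10 = 64
m=5,i=3: acc = 64+8 = 72
m=5,i=4: acc = 72+9 = 81
m=5,i=5: acc = 81+10 = 91
m=5,i=6: acc = 91+11 = 102
m=6,i=3: acc = 102+9 = 111
m=6,i=4: acc = 111+10 = 121
m=6,i=5: acc = 121+11 = 132
m=6,i=6: acc = 132+12 = 144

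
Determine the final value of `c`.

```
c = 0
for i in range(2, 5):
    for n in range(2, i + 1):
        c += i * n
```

55

i=2,n=2: c = 0+4 = 4
i=3,n=2: c = 4+6 = 10
i=3,n=3: c = 10+9 = 19
i=4,n=2: c = 19+8 = 27
i=4,n=3: c = 27+12 = 39
i=4,n=4: c = 39+16 = 55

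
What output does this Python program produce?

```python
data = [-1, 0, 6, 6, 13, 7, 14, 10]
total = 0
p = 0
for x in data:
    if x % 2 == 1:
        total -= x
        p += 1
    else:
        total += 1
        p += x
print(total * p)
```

x=-1: odd, total = 0-(-1) = 1; p=1
x=0: not odd, total = 1+1 = 2; p=1
x=6: not odd, total = 2+1 = 3; p=7
x=6: not odd, total = 3+1 = 4; p=13
x=13: odd, total = 4-13 = -9; p=14
x=7: odd, total = (-9)-7 = -16; p=15
x=14: not odd, total = (-16)+1 = -15; p=29
x=10: not odd, total = (-15)+1 = -14; p=39
total*p = (-14)*39 = -546

-546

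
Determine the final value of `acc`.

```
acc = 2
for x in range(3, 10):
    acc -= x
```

-40

x=3: acc = 2-3 = -1
x=4: acc = (-1)-4 = -5
x=5: acc = (-5)-5 = -10
x=6: acc = (-10)-6 = -16
x=7: acc = (-16)-7 = -23
x=8: acc = (-23)-8 = -31
x=9: acc = (-31)-9 = -40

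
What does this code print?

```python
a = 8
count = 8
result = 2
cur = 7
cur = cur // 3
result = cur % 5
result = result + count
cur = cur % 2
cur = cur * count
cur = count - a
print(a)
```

8

cur = 7//3 = 2
result = 2%5 = 2
result = 2+8 = 10
cur = 2%2 = 0
cur = 0*8 = 0
cur = 8-8 = 0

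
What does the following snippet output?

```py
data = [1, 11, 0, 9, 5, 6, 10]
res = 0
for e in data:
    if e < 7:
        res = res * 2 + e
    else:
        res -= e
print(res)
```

-110

e=1: <7, res = 0*2+1 = 1
e=11: not <7, res = 1-11 = -10
e=0: <7, res = (-10)*2+0 = -20
e=9: not <7, res = (-20)-9 = -29
e=5: <7, res = (-29)*2+5 = -53
e=6: <7, res = (-53)*2+6 = -100
e=10: not <7, res = (-100)-10 = -110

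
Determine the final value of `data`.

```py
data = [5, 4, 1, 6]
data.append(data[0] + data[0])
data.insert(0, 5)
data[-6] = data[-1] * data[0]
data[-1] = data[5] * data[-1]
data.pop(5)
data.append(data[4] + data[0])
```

append data[0]+data[0] = 5+5 = 10 → [5, 4, 1, 6, 10]
insert 5 at 0 → [5, 5, 4, 1, 6, 10]
data[-6] = data[-1]*data[0] = 10*5 = 50 → [50, 5, 4, 1, 6, 10]
data[-1] = data[5]*data[-1] = 10*10 = 100 → [50, 5, 4, 1, 6, 100]
pop(5) removes 100 → [50, 5, 4, 1, 6]
append data[4]+data[0] = 6+50 = 56 → [50, 5, 4, 1, 6, 56]

[50, 5, 4, 1, 6, 56]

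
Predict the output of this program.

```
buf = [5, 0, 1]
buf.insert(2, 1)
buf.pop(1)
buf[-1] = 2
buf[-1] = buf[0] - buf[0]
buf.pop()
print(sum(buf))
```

6

insert 1 at 2 → [5, 0, 1, 1]
pop(1) removes 0 → [5, 1, 1]
buf[-1] = 2 → [5, 1, 2]
buf[-1] = buf[0]-buf[0] = 5-5 = 0 → [5, 1, 0]
pop() removes 0 → [5, 1]
sum = 6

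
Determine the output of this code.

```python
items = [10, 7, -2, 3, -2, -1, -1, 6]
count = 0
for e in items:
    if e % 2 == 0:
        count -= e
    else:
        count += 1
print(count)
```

e=10: even, count = 0-10 = -10
e=7: not even, count = (-10)+1 = -9
e=-2: even, count = (-9)-(-2) = -7
e=3: not even, count = (-7)+1 = -6
e=-2: even, count = (-6)-(-2) = -4
e=-1: not even, count = (-4)+1 = -3
e=-1: not even, count = (-3)+1 = -2
e=6: even, count = (-2)-6 = -8

-8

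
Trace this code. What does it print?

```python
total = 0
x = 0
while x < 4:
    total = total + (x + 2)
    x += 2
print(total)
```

6

x=0: total = 0+2 = 2
x=2: total = 2+4 = 6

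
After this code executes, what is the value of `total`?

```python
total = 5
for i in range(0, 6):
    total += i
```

i=0: total = 5+0 = 5
i=1: total = 5+1 = 6
i=2: total = 6+2 = 8
i=3: total = 8+3 = 11
i=4: total = 11+4 = 15
i=5: total = 15+5 = 20

20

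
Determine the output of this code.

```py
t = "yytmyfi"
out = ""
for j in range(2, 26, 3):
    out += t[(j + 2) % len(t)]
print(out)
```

j=2: add t[4]='y' → 'y'
j=5: add t[0]='y' → 'yy'
j=8: add t[3]='m' → 'yym'
j=11: add t[6]='i' → 'yymi'
j=14: add t[2]='t' → 'yymit'
j=17: add t[5]='f' → 'yymitf'
j=20: add t[1]='y' → 'yymitfy'
j=23: add t[4]='y' → 'yymitfyy'

yymitfyy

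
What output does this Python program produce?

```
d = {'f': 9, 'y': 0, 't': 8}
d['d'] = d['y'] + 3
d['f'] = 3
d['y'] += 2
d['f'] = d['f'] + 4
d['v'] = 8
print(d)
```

{'f': 7, 'y': 2, 't': 8, 'd': 3, 'v': 8}

d['d'] = d['y']+3 = 3 → {'f': 9, 'y': 0, 't': 8, 'd': 3}
d['f'] = 3 → {'f': 3, 'y': 0, 't': 8, 'd': 3}
d['y'] = 0+2 = 2 → {'f': 3, 'y': 2, 't': 8, 'd': 3}
d['f'] = d['f']+4 = 7 → {'f': 7, 'y': 2, 't': 8, 'd': 3}
d['v'] = 8 → {'f': 7, 'y': 2, 't': 8, 'd': 3, 'v': 8}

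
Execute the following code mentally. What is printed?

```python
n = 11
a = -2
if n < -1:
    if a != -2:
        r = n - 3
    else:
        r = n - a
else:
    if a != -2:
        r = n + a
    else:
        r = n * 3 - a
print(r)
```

n=11, a=-2
n < -1 is False; a != -2 is False
→ r = n * 3 - a = 35

35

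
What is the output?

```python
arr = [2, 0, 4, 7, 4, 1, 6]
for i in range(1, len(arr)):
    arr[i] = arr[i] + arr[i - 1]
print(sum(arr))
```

82

i=1: arr[1] = 0+2 = 2 → [2, 2, 4, 7, 4, 1, 6]
i=2: arr[2] = 4+2 = 6 → [2, 2, 6, 7, 4, 1, 6]
i=3: arr[3] = 7+6 = 13 → [2, 2, 6, 13, 4, 1, 6]
i=4: arr[4] = 4+13 = 17 → [2, 2, 6, 13, 17, 1, 6]
i=5: arr[5] = 1+17 = 18 → [2, 2, 6, 13, 17, 18, 6]
i=6: arr[6] = 6+18 = 24 → [2, 2, 6, 13, 17, 18, 24]
sum = 82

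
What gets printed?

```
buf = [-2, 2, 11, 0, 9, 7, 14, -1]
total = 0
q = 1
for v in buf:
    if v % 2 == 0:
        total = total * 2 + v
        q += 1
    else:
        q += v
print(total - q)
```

v=-2: even, total = 0*2+(-2) = -2; q=2
v=2: even, total = (-2)*2+2 = -2; q=3
v=11: not even; q=14
v=0: even, total = (-2)*2+0 = -4; q=15
v=9: not even; q=24
v=7: not even; q=31
v=14: even, total = (-4)*2+14 = 6; q=32
v=-1: not even; q=31
total-q = 6-31 = -25

-25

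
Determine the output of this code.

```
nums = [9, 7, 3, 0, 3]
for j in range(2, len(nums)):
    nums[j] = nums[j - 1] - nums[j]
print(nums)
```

j=2: nums[2] = 7-3 = 4 → [9, 7, 4, 0, 3]
j=3: nums[3] = 4-0 = 4 → [9, 7, 4, 4, 3]
j=4: nums[4] = 4-3 = 1 → [9, 7, 4, 4, 1]

[9, 7, 4, 4, 1]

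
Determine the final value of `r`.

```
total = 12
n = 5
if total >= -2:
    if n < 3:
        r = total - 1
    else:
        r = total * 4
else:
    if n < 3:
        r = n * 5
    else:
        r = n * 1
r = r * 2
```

total=12, n=5
total >= -2 is True; n < 3 is False
→ r = total * 4 = 48
r = 48*2 = 96

96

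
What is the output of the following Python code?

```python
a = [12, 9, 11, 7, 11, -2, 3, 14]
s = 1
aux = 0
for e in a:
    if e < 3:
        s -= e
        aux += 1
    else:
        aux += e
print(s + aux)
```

71

e=12: not <3; aux=12
e=9: not <3; aux=21
e=11: not <3; aux=32
e=7: not <3; aux=39
e=11: not <3; aux=50
e=-2: <3, s = 1-(-2) = 3; aux=51
e=3: not <3; aux=54
e=14: not <3; aux=68
s+aux = 3+68 = 71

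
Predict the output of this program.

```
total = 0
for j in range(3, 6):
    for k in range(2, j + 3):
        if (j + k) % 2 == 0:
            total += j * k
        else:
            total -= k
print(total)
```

121

j=3,k=2: odd sum, total = 0-2 = -2
j=3,k=3: even sum, total = (-2)+9 = 7
j=3,k=4: odd sum, total = 7-4 = 3
j=3,k=5: even sum, total = 3+15 = 18
j=4,k=2: even sum, total = 18+8 = 26
j=4,k=3: odd sum, total = 26-3 = 23
j=4,k=4: even sum, total = 23+16 = 39
j=4,k=5: odd sum, total = 39-5 = 34
j=4,k=6: even sum, total = 34+24 = 58
j=5,k=2: odd sum, total = 58-2 = 56
j=5,k=3: even sum, total = 56+15 = 71
j=5,k=4: odd sum, total = 71-4 = 67
j=5,k=5: even sum, total = 67+25 = 92
j=5,k=6: odd sum, total = 92-6 = 86
j=5,k=7: even sum, total = 86+35 = 121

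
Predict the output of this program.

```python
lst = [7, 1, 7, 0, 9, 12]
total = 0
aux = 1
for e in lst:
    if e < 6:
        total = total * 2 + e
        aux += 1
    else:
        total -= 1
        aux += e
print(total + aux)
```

32

e=7: not <6, total = 0-1 = -1; aux=8
e=1: <6, total = (-1)*2+1 = -1; aux=9
e=7: not <6, total = (-1)-1 = -2; aux=16
e=0: <6, total = (-2)*2+0 = -4; aux=17
e=9: not <6, total = (-4)-1 = -5; aux=26
e=12: not <6, total = (-5)-1 = -6; aux=38
total+aux = (-6)+38 = 32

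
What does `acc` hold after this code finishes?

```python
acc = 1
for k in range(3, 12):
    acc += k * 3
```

k=3: acc = 1+3*3 = 10
k=4: acc = 10+4*3 = 22
k=5: acc = 22+5*3 = 37
k=6: acc = 37+6*3 = 55
k=7: acc = 55+7*3 = 76
k=8: acc = 76+8*3 = 100
k=9: acc = 100+9*3 = 127
k=10: acc = 127+10*3 = 157
k=11: acc = 157+11*3 = 190

190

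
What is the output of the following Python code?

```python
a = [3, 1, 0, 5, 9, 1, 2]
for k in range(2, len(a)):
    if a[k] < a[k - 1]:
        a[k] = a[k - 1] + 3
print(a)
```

k=2: 0<1, a[2] = 1+3 = 4 → [3, 1, 4, 5, 9, 1, 2]
k=3: 5>=4, unchanged → [3, 1, 4, 5, 9, 1, 2]
k=4: 9>=5, unchanged → [3, 1, 4, 5, 9, 1, 2]
k=5: 1<9, a[5] = 9+3 = 12 → [3, 1, 4, 5, 9, 12, 2]
k=6: 2<12, a[6] = 12+3 = 15 → [3, 1, 4, 5, 9, 12, 15]

[3, 1, 4, 5, 9, 12, 15]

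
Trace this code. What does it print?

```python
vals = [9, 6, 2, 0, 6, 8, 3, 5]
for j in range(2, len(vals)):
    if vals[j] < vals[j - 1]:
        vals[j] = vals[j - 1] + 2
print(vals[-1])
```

j=2: 2<6, vals[2] = 6+2 = 8 → [9, 6, 8, 0, 6, 8, 3, 5]
j=3: 0<8, vals[3] = 8+2 = 10 → [9, 6, 8, 10, 6, 8, 3, 5]
j=4: 6<10, vals[4] = 10+2 = 12 → [9, 6, 8, 10, 12, 8, 3, 5]
j=5: 8<12, vals[5] = 12+2 = 14 → [9, 6, 8, 10, 12, 14, 3, 5]
j=6: 3<14, vals[6] = 14+2 = 16 → [9, 6, 8, 10, 12, 14, 16, 5]
j=7: 5<16, vals[7] = 16+2 = 18 → [9, 6, 8, 10, 12, 14, 16, 18]

18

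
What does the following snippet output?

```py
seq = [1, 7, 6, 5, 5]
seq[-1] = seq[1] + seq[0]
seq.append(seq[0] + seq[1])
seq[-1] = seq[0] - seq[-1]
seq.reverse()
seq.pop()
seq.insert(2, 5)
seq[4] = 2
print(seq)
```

[-7, 8, 5, 5, 2, 7]

seq[-1] = seq[1]+seq[0] = 7+1 = 8 → [1, 7, 6, 5, 8]
append seq[0]+seq[1] = 1+7 = 8 → [1, 7, 6, 5, 8, 8]
seq[-1] = seq[0]-seq[-1] = 1-8 = -7 → [1, 7, 6, 5, 8, -7]
reverse → [-7, 8, 5, 6, 7, 1]
pop() removes 1 → [-7, 8, 5, 6, 7]
insert 5 at 2 → [-7, 8, 5, 5, 6, 7]
seq[4] = 2 → [-7, 8, 5, 5, 2, 7]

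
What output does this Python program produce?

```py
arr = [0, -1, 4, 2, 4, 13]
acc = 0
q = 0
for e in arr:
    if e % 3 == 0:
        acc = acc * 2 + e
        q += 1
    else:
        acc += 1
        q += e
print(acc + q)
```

e=0: %3==0, acc = 0*2+0 = 0; q=1
e=-1: not %3==0, acc = 0+1 = 1; q=0
e=4: not %3==0, acc = 1+1 = 2; q=4
e=2: not %3==0, acc = 2+1 = 3; q=6
e=4: not %3==0, acc = 3+1 = 4; q=10
e=13: not %3==0, acc = 4+1 = 5; q=23
acc+q = 5+23 = 28

28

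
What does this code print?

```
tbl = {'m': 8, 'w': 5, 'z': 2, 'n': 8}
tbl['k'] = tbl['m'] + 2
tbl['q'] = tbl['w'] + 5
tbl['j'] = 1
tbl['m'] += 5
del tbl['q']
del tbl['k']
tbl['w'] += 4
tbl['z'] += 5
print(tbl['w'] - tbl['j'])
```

tbl['k'] = tbl['m']+2 = 10 → {'m': 8, 'w': 5, 'z': 2, 'n': 8, 'k': 10}
tbl['q'] = tbl['w']+5 = 10 → {'m': 8, 'w': 5, 'z': 2, 'n': 8, 'k': 10, 'q': 10}
tbl['j'] = 1 → {'m': 8, 'w': 5, 'z': 2, 'n': 8, 'k': 10, 'q': 10, 'j': 1}
tbl['m'] = 8+5 = 13 → {'m': 13, 'w': 5, 'z': 2, 'n': 8, 'k': 10, 'q': 10, 'j': 1}
del 'q' → {'m': 13, 'w': 5, 'z': 2, 'n': 8, 'k': 10, 'j': 1}
del 'k' → {'m': 13, 'w': 5, 'z': 2, 'n': 8, 'j': 1}
tbl['w'] = 5+4 = 9 → {'m': 13, 'w': 9, 'z': 2, 'n': 8, 'j': 1}
tbl['z'] = 2+5 = 7 → {'m': 13, 'w': 9, 'z': 7, 'n': 8, 'j': 1}
tbl['w']-tbl['j'] = 9-1 = 8

8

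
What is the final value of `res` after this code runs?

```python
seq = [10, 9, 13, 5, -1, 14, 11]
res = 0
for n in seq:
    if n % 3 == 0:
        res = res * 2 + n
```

n=10: not %3==0
n=9: %3==0, res = 0*2+9 = 9
n=13: not %3==0
n=5: not %3==0
n=-1: not %3==0
n=14: not %3==0
n=11: not %3==0

9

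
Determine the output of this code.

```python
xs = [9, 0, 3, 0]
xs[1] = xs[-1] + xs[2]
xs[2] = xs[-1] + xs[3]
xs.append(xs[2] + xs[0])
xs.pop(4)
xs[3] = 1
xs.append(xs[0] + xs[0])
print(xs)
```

xs[1] = xs[-1]+xs[2] = 0+3 = 3 → [9, 3, 3, 0]
xs[2] = xs[-1]+xs[3] = 0+0 = 0 → [9, 3, 0, 0]
append xs[2]+xs[0] = 0+9 = 9 → [9, 3, 0, 0, 9]
pop(4) removes 9 → [9, 3, 0, 0]
xs[3] = 1 → [9, 3, 0, 1]
append xs[0]+xs[0] = 9+9 = 18 → [9, 3, 0, 1, 18]

[9, 3, 0, 1, 18]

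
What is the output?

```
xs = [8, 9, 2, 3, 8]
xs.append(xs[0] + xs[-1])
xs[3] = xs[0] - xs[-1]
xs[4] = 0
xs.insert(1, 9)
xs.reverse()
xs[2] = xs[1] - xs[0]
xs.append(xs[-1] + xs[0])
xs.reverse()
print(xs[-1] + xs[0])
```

40

append xs[0]+xs[-1] = 8+8 = 16 → [8, 9, 2, 3, 8, 16]
xs[3] = xs[0]-xs[-1] = 8-16 = -8 → [8, 9, 2, -8, 8, 16]
xs[4] = 0 → [8, 9, 2, -8, 0, 16]
insert 9 at 1 → [8, 9, 9, 2, -8, 0, 16]
reverse → [16, 0, -8, 2, 9, 9, 8]
xs[2] = xs[1]-xs[0] = 0-16 = -16 → [16, 0, -16, 2, 9, 9, 8]
append xs[-1]+xs[0] = 8+16 = 24 → [16, 0, -16, 2, 9, 9, 8, 24]
reverse → [24, 8, 9, 9, 2, -16, 0, 16]
xs[-1]+xs[0] = 16+24 = 40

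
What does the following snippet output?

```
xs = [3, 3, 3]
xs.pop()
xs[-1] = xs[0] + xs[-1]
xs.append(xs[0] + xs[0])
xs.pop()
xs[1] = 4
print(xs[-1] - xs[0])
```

pop() removes 3 → [3, 3]
xs[-1] = xs[0]+xs[-1] = 3+3 = 6 → [3, 6]
append xs[0]+xs[0] = 3+3 = 6 → [3, 6, 6]
pop() removes 6 → [3, 6]
xs[1] = 4 → [3, 4]
xs[-1]-xs[0] = 4-3 = 1

1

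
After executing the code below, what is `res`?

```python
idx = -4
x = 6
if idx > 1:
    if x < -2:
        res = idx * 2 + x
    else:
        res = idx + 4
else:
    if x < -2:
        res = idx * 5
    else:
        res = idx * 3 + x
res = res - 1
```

idx=-4, x=6
idx > 1 is False; x < -2 is False
→ res = idx * 3 + x = -6
res = (-6)-1 = -7

-7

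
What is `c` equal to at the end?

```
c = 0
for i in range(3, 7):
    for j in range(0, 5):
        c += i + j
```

i=3,j=0: c = 0+3 = 3
i=3,j=1: c = 3+4 = 7
i=3,j=2: c = 7+5 = 12
i=3,j=3: c = 12+6 = 18
i=3,j=4: c = 18+7 = 25
i=4,j=0: c = 25+4 = 29
i=4,j=1: c = 29+5 = 34
i=4,j=2: c = 34+6 = 40
i=4,j=3: c = 40+7 = 47
i=4,j=4: c = 47+8 = 55
i=5,j=0: c = 55+5 = 60
i=5,j=1: c = 60+6 = 66
i=5,j=2: c = 66+7 = 73
i=5,j=3: c = 73+8 = 81
i=5,j=4: c = 81+9 = 90
i=6,j=0: c = 90+6 = 96
i=6,j=1: c = 96+7 = 103
i=6,j=2: c = 103+8 = 111
i=6,j=3: c = 111+9 = 120
i=6,j=4: c = 120+10 = 130

130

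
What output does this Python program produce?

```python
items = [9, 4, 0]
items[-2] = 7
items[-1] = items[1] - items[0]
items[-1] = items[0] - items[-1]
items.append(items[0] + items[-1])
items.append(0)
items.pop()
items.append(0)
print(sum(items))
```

items[-2] = 7 → [9, 7, 0]
items[-1] = items[1]-items[0] = 7-9 = -2 → [9, 7, -2]
items[-1] = items[0]-items[-1] = 9-(-2) = 11 → [9, 7, 11]
append items[0]+items[-1] = 9+11 = 20 → [9, 7, 11, 20]
append 0 → [9, 7, 11, 20, 0]
pop() removes 0 → [9, 7, 11, 20]
append 0 → [9, 7, 11, 20, 0]
sum = 47

47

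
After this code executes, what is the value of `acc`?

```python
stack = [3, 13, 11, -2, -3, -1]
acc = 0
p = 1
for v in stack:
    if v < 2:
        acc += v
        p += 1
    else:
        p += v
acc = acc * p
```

v=3: not <2; p=4
v=13: not <2; p=17
v=11: not <2; p=28
v=-2: <2, acc = 0+(-2) = -2; p=29
v=-3: <2, acc = (-2)+(-3) = -5; p=30
v=-1: <2, acc = (-5)+(-1) = -6; p=31
acc*p = (-6)*31 = -186

-186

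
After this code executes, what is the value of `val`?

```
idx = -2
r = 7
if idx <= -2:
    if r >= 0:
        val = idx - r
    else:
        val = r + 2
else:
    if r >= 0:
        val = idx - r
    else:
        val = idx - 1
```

idx=-2, r=7
idx <= -2 is True; r >= 0 is True
→ val = idx - r = -9

-9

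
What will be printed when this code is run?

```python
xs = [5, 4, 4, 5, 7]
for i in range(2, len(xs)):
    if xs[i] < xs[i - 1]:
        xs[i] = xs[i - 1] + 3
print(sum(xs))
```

i=2: 4>=4, unchanged → [5, 4, 4, 5, 7]
i=3: 5>=4, unchanged → [5, 4, 4, 5, 7]
i=4: 7>=5, unchanged → [5, 4, 4, 5, 7]
sum = 25

25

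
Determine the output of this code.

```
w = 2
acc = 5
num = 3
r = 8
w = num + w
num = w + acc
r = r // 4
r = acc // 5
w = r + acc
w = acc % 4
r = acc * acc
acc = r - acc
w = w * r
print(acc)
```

20

w = 3+2 = 5
num = 5+5 = 10
r = 8//4 = 2
r = 5//5 = 1
w = 1+5 = 6
w = 5%4 = 1
r = 5*5 = 25
acc = 25-5 = 20
w = 1*25 = 25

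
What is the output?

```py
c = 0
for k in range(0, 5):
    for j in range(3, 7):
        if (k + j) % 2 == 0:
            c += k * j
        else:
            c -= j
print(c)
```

k=0,j=3: odd sum, c = 0-3 = -3
k=0,j=4: even sum, c = (-3)+0 = -3
k=0,j=5: odd sum, c = (-3)-5 = -8
k=0,j=6: even sum, c = (-8)+0 = -8
k=1,j=3: even sum, c = (-8)+3 = -5
k=1,j=4: odd sum, c = (-5)-4 = -9
k=1,j=5: even sum, c = (-9)+5 = -4
k=1,j=6: odd sum, c = (-4)-6 = -10
k=2,j=3: odd sum, c = (-10)-3 = -13
k=2,j=4: even sum, c = (-13)+8 = -5
k=2,j=5: odd sum, c = (-5)-5 = -10
k=2,j=6: even sum, c = (-10)+12 = 2
k=3,j=3: even sum, c = 2+9 = 11
k=3,j=4: odd sum, c = 11-4 = 7
k=3,j=5: even sum, c = 7+15 = 22
k=3,j=6: odd sum, c = 22-6 = 16
k=4,j=3: odd sum, c = 16-3 = 13
k=4,j=4: even sum, c = 13+16 = 29
k=4,j=5: odd sum, c = 29-5 = 24
k=4,j=6: even sum, c = 24+24 = 48

48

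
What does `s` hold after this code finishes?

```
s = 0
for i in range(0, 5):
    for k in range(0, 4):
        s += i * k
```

i=0,k=0: s = 0+0 = 0
i=0,k=1: s = 0+0 = 0
i=0,k=2: s = 0+0 = 0
i=0,k=3: s = 0+0 = 0
i=1,k=0: s = 0+0 = 0
i=1,k=1: s = 0+1 = 1
i=1,k=2: s = 1+2 = 3
i=1,k=3: s = 3+3 = 6
i=2,k=0: s = 6+0 = 6
i=2,k=1: s = 6+2 = 8
i=2,k=2: s = 8+4 = 12
i=2,k=3: s = 12+6 = 18
i=3,k=0: s = 18+0 = 18
i=3,k=1: s = 18+3 = 21
i=3,k=2: s = 21+6 = 27
i=3,k=3: s = 27+9 = 36
i=4,k=0: s = 36+0 = 36
i=4,k=1: s = 36+4 = 40
i=4,k=2: s = 40+8 = 48
i=4,k=3: s = 48+12 = 60

60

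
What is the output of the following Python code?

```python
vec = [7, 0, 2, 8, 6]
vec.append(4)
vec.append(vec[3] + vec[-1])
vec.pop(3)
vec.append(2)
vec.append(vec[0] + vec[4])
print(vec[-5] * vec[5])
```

append 4 → [7, 0, 2, 8, 6, 4]
append vec[3]+vec[-1] = 8+4 = 12 → [7, 0, 2, 8, 6, 4, 12]
pop(3) removes 8 → [7, 0, 2, 6, 4, 12]
append 2 → [7, 0, 2, 6, 4, 12, 2]
append vec[0]+vec[4] = 7+4 = 11 → [7, 0, 2, 6, 4, 12, 2, 11]
vec[-5]*vec[5] = 6*12 = 72

72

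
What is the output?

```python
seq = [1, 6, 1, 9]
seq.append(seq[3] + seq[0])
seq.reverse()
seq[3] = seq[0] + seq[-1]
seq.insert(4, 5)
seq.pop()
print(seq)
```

[10, 9, 1, 11, 5]

append seq[3]+seq[0] = 9+1 = 10 → [1, 6, 1, 9, 10]
reverse → [10, 9, 1, 6, 1]
seq[3] = seq[0]+seq[-1] = 10+1 = 11 → [10, 9, 1, 11, 1]
insert 5 at 4 → [10, 9, 1, 11, 5, 1]
pop() removes 1 → [10, 9, 1, 11, 5]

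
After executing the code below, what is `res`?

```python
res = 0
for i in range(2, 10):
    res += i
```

44

i=2: res = 0+2 = 2
i=3: res = 2+3 = 5
i=4: res = 5+4 = 9
i=5: res = 9+5 = 14
i=6: res = 14+6 = 20
i=7: res = 20+7 = 27
i=8: res = 27+8 = 35
i=9: res = 35+9 = 44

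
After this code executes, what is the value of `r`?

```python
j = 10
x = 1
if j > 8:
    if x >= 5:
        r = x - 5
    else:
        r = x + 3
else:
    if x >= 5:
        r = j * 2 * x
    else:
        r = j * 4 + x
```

4

j=10, x=1
j > 8 is True; x >= 5 is False
→ r = x + 3 = 4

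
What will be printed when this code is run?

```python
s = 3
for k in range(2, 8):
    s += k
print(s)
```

k=2: s = 3+2 = 5
k=3: s = 5+3 = 8
k=4: s = 8+4 = 12
k=5: s = 12+5 = 17
k=6: s = 17+6 = 23
k=7: s = 23+7 = 30

30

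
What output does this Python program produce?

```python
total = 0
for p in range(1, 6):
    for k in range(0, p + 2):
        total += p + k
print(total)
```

p=1,k=0: total = 0+1 = 1
p=1,k=1: total = 1+2 = 3
p=1,k=2: total = 3+3 = 6
p=2,k=0: total = 6+2 = 8
p=2,k=1: total = 8+3 = 11
p=2,k=2: total = 11+4 = 15
p=2,k=3: total = 15+5 = 20
p=3,k=0: total = 20+3 = 23
p=3,k=1: total = 23+4 = 27
p=3,k=2: total = 27+5 = 32
p=3,k=3: total = 32+6 = 38
p=3,k=4: total = 38+7 = 45
p=4,k=0: total = 45+4 = 49
p=4,k=1: total = 49+5 = 54
p=4,k=2: total = 54+6 = 60
p=4,k=3: total = 60+7 = 67
p=4,k=4: total = 67+8 = 75
p=4,k=5: total = 75+9 = 84
p=5,k=0: total = 84+5 = 89
p=5,k=1: total = 89+6 = 95
p=5,k=2: total = 95+7 = 102
p=5,k=3: total = 102+8 = 110
p=5,k=4: total = 110+9 = 119
p=5,k=5: total = 119+10 = 129
p=5,k=6: total = 129+11 = 140

140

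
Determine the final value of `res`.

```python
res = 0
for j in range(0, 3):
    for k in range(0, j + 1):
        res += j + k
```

j=0,k=0: res = 0+0 = 0
j=1,k=0: res = 0+1 = 1
j=1,k=1: res = 1+2 = 3
j=2,k=0: res = 3+2 = 5
j=2,k=1: res = 5+3 = 8
j=2,k=2: res = 8+4 = 12

12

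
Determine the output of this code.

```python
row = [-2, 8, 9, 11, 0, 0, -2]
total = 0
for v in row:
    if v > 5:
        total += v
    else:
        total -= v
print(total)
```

32

v=-2: not >5, total = 0-(-2) = 2
v=8: >5, total = 2+8 = 10
v=9: >5, total = 10+9 = 19
v=11: >5, total = 19+11 = 30
v=0: not >5, total = 30-0 = 30
v=0: not >5, total = 30-0 = 30
v=-2: not >5, total = 30-(-2) = 32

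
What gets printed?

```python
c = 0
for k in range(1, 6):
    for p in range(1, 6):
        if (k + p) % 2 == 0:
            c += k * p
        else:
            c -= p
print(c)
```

k=1,p=1: even sum, c = 0+1 = 1
k=1,p=2: odd sum, c = 1-2 = -1
k=1,p=3: even sum, c = (-1)+3 = 2
k=1,p=4: odd sum, c = 2-4 = -2
k=1,p=5: even sum, c = (-2)+5 = 3
k=2,p=1: odd sum, c = 3-1 = 2
k=2,p=2: even sum, c = 2+4 = 6
k=2,p=3: odd sum, c = 6-3 = 3
k=2,p=4: even sum, c = 3+8 = 11
k=2,p=5: odd sum, c = 11-5 = 6
k=3,p=1: even sum, c = 6+3 = 9
k=3,p=2: odd sum, c = 9-2 = 7
k=3,p=3: even sum, c = 7+9 = 16
k=3,p=4: odd sum, c = 16-4 = 12
k=3,p=5: even sum, c = 12+15 = 27
k=4,p=1: odd sum, c = 27-1 = 26
k=4,p=2: even sum, c = 26+8 = 34
k=4,p=3: odd sum, c = 34-3 = 31
k=4,p=4: even sum, c = 31+16 = 47
k=4,p=5: odd sum, c = 47-5 = 42
k=5,p=1: even sum, c = 42+5 = 47
k=5,p=2: odd sum, c = 47-2 = 45
k=5,p=3: even sum, c = 45+15 = 60
k=5,p=4: odd sum, c = 60-4 = 56
k=5,p=5: even sum, c = 56+25 = 81

81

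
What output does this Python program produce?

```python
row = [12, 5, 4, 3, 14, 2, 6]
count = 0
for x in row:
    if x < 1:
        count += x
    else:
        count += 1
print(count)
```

x=12: not <1, count = 0+1 = 1
x=5: not <1, count = 1+1 = 2
x=4: not <1, count = 2+1 = 3
x=3: not <1, count = 3+1 = 4
x=14: not <1, count = 4+1 = 5
x=2: not <1, count = 5+1 = 6
x=6: not <1, count = 6+1 = 7

7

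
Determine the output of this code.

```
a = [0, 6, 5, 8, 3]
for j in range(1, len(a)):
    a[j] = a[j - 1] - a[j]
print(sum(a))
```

j=1: a[1] = 0-6 = -6 → [0, -6, 5, 8, 3]
j=2: a[2] = (-6)-5 = -11 → [0, -6, -11, 8, 3]
j=3: a[3] = (-11)-8 = -19 → [0, -6, -11, -19, 3]
j=4: a[4] = (-19)-3 = -22 → [0, -6, -11, -19, -22]
sum = -58

-58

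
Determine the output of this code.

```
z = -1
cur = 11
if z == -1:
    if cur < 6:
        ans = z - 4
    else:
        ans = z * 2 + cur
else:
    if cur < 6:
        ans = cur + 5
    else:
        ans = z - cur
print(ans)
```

z=-1, cur=11
z == -1 is True; cur < 6 is False
→ ans = z * 2 + cur = 9

9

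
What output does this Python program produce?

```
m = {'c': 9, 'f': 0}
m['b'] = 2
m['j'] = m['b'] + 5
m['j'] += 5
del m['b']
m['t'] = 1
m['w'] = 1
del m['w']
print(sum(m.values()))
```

22

m['b'] = 2 → {'c': 9, 'f': 0, 'b': 2}
m['j'] = m['b']+5 = 7 → {'c': 9, 'f': 0, 'b': 2, 'j': 7}
m['j'] = 7+5 = 12 → {'c': 9, 'f': 0, 'b': 2, 'j': 12}
del 'b' → {'c': 9, 'f': 0, 'j': 12}
m['t'] = 1 → {'c': 9, 'f': 0, 'j': 12, 't': 1}
m['w'] = 1 → {'c': 9, 'f': 0, 'j': 12, 't': 1, 'w': 1}
del 'w' → {'c': 9, 'f': 0, 'j': 12, 't': 1}
sum of values = 22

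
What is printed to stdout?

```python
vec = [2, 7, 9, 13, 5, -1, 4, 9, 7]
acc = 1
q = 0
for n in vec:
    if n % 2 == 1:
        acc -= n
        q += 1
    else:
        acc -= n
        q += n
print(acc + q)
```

n=2: not odd, acc = 1-2 = -1; q=2
n=7: odd, acc = (-1)-7 = -8; q=3
n=9: odd, acc = (-8)-9 = -17; q=4
n=13: odd, acc = (-17)-13 = -30; q=5
n=5: odd, acc = (-30)-5 = -35; q=6
n=-1: odd, acc = (-35)-(-1) = -34; q=7
n=4: not odd, acc = (-34)-4 = -38; q=11
n=9: odd, acc = (-38)-9 = -47; q=12
n=7: odd, acc = (-47)-7 = -54; q=13
acc+q = (-54)+13 = -41

-41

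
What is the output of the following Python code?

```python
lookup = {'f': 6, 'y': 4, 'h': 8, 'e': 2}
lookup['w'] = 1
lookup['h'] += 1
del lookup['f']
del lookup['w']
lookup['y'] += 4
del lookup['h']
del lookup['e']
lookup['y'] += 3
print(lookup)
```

{'y': 11}

lookup['w'] = 1 → {'f': 6, 'y': 4, 'h': 8, 'e': 2, 'w': 1}
lookup['h'] = 8+1 = 9 → {'f': 6, 'y': 4, 'h': 9, 'e': 2, 'w': 1}
del 'f' → {'y': 4, 'h': 9, 'e': 2, 'w': 1}
del 'w' → {'y': 4, 'h': 9, 'e': 2}
lookup['y'] = 4+4 = 8 → {'y': 8, 'h': 9, 'e': 2}
del 'h' → {'y': 8, 'e': 2}
del 'e' → {'y': 8}
lookup['y'] = 8+3 = 11 → {'y': 11}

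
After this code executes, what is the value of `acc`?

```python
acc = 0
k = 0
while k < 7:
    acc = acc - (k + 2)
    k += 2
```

-20

k=0: acc = 0-2 = -2
k=2: acc = (-2)-4 = -6
k=4: acc = (-6)-6 = -12
k=6: acc = (-12)-8 = -20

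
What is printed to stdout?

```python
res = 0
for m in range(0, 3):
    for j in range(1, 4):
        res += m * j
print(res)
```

m=0,j=1: res = 0+0 = 0
m=0,j=2: res = 0+0 = 0
m=0,j=3: res = 0+0 = 0
m=1,j=1: res = 0+1 = 1
m=1,j=2: res = 1+2 = 3
m=1,j=3: res = 3+3 = 6
m=2,j=1: res = 6+2 = 8
m=2,j=2: res = 8+4 = 12
m=2,j=3: res = 12+6 = 18

18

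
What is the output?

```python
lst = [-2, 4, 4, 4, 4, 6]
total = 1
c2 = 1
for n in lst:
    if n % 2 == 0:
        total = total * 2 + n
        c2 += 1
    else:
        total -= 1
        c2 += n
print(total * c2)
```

882

n=-2: even, total = 1*2+(-2) = 0; c2=2
n=4: even, total = 0*2+4 = 4; c2=3
n=4: even, total = 4*2+4 = 12; c2=4
n=4: even, total = 12*2+4 = 28; c2=5
n=4: even, total = 28*2+4 = 60; c2=6
n=6: even, total = 60*2+6 = 126; c2=7
total*c2 = 126*7 = 882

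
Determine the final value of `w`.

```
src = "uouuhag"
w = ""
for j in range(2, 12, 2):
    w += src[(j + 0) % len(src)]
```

j=2: add src[2]='u' → 'u'
j=4: add src[4]='h' → 'uh'
j=6: add src[6]='g' → 'uhg'
j=8: add src[1]='o' → 'uhgo'
j=10: add src[3]='u' → 'uhgou'

'uhgou'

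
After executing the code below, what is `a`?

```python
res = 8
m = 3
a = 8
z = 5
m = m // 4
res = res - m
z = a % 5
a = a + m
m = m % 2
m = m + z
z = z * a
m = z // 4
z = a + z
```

m = 3//4 = 0
res = 8-0 = 8
z = 8%5 = 3
a = 8+0 = 8
m = 0%2 = 0
m = 0+3 = 3
z = 3*8 = 24
m = 24//4 = 6
z = 8+24 = 32

8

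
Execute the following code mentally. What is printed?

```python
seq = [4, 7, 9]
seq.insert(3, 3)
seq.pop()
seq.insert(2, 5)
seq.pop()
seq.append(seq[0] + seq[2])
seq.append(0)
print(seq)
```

insert 3 at 3 → [4, 7, 9, 3]
pop() removes 3 → [4, 7, 9]
insert 5 at 2 → [4, 7, 5, 9]
pop() removes 9 → [4, 7, 5]
append seq[0]+seq[2] = 4+5 = 9 → [4, 7, 5, 9]
append 0 → [4, 7, 5, 9, 0]

[4, 7, 5, 9, 0]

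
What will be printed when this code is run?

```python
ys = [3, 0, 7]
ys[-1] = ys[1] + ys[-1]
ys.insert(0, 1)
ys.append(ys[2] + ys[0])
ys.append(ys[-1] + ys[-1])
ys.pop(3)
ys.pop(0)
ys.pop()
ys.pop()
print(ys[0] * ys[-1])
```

ys[-1] = ys[1]+ys[-1] = 0+7 = 7 → [3, 0, 7]
insert 1 at 0 → [1, 3, 0, 7]
append ys[2]+ys[0] = 0+1 = 1 → [1, 3, 0, 7, 1]
append ys[-1]+ys[-1] = 1+1 = 2 → [1, 3, 0, 7, 1, 2]
pop(3) removes 7 → [1, 3, 0, 1, 2]
pop(0) removes 1 → [3, 0, 1, 2]
pop() removes 2 → [3, 0, 1]
pop() removes 1 → [3, 0]
ys[0]*ys[-1] = 3*0 = 0

0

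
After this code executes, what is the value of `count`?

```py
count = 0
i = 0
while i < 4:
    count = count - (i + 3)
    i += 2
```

-8

i=0: count = 0-3 = -3
i=2: count = (-3)-5 = -8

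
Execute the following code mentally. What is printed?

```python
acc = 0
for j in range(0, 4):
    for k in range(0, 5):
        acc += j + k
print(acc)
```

j=0,k=0: acc = 0+0 = 0
j=0,k=1: acc = 0+1 = 1
j=0,k=2: acc = 1+2 = 3
j=0,k=3: acc = 3+3 = 6
j=0,k=4: acc = 6+4 = 10
j=1,k=0: acc = 10+1 = 11
j=1,k=1: acc = 11+2 = 13
j=1,k=2: acc = 13+3 = 16
j=1,k=3: acc = 16+4 = 20
j=1,k=4: acc = 20+5 = 25
j=2,k=0: acc = 25+2 = 27
j=2,k=1: acc = 27+3 = 30
j=2,k=2: acc = 30+4 = 34
j=2,k=3: acc = 34+5 = 39
j=2,k=4: acc = 39+6 = 45
j=3,k=0: acc = 45+3 = 48
j=3,k=1: acc = 48+4 = 52
j=3,k=2: acc = 52+5 = 57
j=3,k=3: acc = 57+6 = 63
j=3,k=4: acc = 63+7 = 70

70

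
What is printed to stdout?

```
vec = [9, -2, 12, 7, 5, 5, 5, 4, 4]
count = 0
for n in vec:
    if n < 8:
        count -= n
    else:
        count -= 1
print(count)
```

-30

n=9: not <8, count = 0-1 = -1
n=-2: <8, count = (-1)-(-2) = 1
n=12: not <8, count = 1-1 = 0
n=7: <8, count = 0-7 = -7
n=5: <8, count = (-7)-5 = -12
n=5: <8, count = (-12)-5 = -17
n=5: <8, count = (-17)-5 = -22
n=4: <8, count = (-22)-4 = -26
n=4: <8, count = (-26)-4 = -30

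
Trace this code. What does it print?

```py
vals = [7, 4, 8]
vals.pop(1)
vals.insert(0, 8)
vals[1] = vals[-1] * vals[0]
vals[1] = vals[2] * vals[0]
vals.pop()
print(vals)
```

[8, 64]

pop(1) removes 4 → [7, 8]
insert 8 at 0 → [8, 7, 8]
vals[1] = vals[-1]*vals[0] = 8*8 = 64 → [8, 64, 8]
vals[1] = vals[2]*vals[0] = 8*8 = 64 → [8, 64, 8]
pop() removes 8 → [8, 64]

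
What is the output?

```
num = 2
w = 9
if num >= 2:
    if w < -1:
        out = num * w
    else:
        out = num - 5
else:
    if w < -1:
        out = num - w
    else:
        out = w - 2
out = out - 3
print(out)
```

num=2, w=9
num >= 2 is True; w < -1 is False
→ out = num - 5 = -3
out = (-3)-3 = -6

-6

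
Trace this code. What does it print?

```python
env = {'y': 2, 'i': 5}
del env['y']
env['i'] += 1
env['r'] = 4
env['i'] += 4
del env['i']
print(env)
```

del 'y' → {'i': 5}
env['i'] = 5+1 = 6 → {'i': 6}
env['r'] = 4 → {'i': 6, 'r': 4}
env['i'] = 6+4 = 10 → {'i': 10, 'r': 4}
del 'i' → {'r': 4}

{'r': 4}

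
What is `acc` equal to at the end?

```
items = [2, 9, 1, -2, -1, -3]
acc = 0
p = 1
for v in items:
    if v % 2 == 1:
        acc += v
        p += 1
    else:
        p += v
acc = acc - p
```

v=2: not odd; p=3
v=9: odd, acc = 0+9 = 9; p=4
v=1: odd, acc = 9+1 = 10; p=5
v=-2: not odd; p=3
v=-1: odd, acc = 10+(-1) = 9; p=4
v=-3: odd, acc = 9+(-3) = 6; p=5
acc-p = 6-5 = 1

1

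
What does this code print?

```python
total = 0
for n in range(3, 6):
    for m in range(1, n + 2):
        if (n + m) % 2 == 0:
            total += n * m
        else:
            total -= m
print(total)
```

54

n=3,m=1: even sum, total = 0+3 = 3
n=3,m=2: odd sum, total = 3-2 = 1
n=3,m=3: even sum, total = 1+9 = 10
n=3,m=4: odd sum, total = 10-4 = 6
n=4,m=1: odd sum, total = 6-1 = 5
n=4,m=2: even sum, total = 5+8 = 13
n=4,m=3: odd sum, total = 13-3 = 10
n=4,m=4: even sum, total = 10+16 = 26
n=4,m=5: odd sum, total = 26-5 = 21
n=5,m=1: even sum, total = 21+5 = 26
n=5,m=2: odd sum, total = 26-2 = 24
n=5,m=3: even sum, total = 24+15 = 39
n=5,m=4: odd sum, total = 39-4 = 35
n=5,m=5: even sum, total = 35+25 = 60
n=5,m=6: odd sum, total = 60-6 = 54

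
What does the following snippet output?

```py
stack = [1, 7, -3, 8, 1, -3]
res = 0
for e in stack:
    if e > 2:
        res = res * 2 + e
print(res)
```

e=1: not >2
e=7: >2, res = 0*2+7 = 7
e=-3: not >2
e=8: >2, res = 7*2+8 = 22
e=1: not >2
e=-3: not >2

22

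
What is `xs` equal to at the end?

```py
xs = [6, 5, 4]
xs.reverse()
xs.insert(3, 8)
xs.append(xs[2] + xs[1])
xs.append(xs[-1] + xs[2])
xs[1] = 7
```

reverse → [4, 5, 6]
insert 8 at 3 → [4, 5, 6, 8]
append xs[2]+xs[1] = 6+5 = 11 → [4, 5, 6, 8, 11]
append xs[-1]+xs[2] = 11+6 = 17 → [4, 5, 6, 8, 11, 17]
xs[1] = 7 → [4, 7, 6, 8, 11, 17]

[4, 7, 6, 8, 11, 17]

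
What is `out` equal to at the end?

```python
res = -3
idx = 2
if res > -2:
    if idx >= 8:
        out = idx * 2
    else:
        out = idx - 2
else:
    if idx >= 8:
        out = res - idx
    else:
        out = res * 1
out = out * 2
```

-6

res=-3, idx=2
res > -2 is False; idx >= 8 is False
→ out = res * 1 = -3
out = (-3)*2 = -6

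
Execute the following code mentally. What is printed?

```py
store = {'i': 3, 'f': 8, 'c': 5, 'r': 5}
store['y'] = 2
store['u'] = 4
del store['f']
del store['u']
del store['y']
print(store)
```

store['y'] = 2 → {'i': 3, 'f': 8, 'c': 5, 'r': 5, 'y': 2}
store['u'] = 4 → {'i': 3, 'f': 8, 'c': 5, 'r': 5, 'y': 2, 'u': 4}
del 'f' → {'i': 3, 'c': 5, 'r': 5, 'y': 2, 'u': 4}
del 'u' → {'i': 3, 'c': 5, 'r': 5, 'y': 2}
del 'y' → {'i': 3, 'c': 5, 'r': 5}

{'i': 3, 'c': 5, 'r': 5}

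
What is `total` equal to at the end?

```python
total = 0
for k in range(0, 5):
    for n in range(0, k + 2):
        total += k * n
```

105

k=0,n=0: total = 0+0 = 0
k=0,n=1: total = 0+0 = 0
k=1,n=0: total = 0+0 = 0
k=1,n=1: total = 0+1 = 1
k=1,n=2: total = 1+2 = 3
k=2,n=0: total = 3+0 = 3
k=2,n=1: total = 3+2 = 5
k=2,n=2: total = 5+4 = 9
k=2,n=3: total = 9+6 = 15
k=3,n=0: total = 15+0 = 15
k=3,n=1: total = 15+3 = 18
k=3,n=2: total = 18+6 = 24
k=3,n=3: total = 24+9 = 33
k=3,n=4: total = 33+12 = 45
k=4,n=0: total = 45+0 = 45
k=4,n=1: total = 45+4 = 49
k=4,n=2: total = 49+8 = 57
k=4,n=3: total = 57+12 = 69
k=4,n=4: total = 69+16 = 85
k=4,n=5: total = 85+20 = 105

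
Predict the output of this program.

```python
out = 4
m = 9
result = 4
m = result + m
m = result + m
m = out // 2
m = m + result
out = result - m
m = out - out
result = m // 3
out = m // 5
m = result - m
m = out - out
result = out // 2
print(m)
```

m = 4+9 = 13
m = 4+13 = 17
m = 4//2 = 2
m = 2+4 = 6
out = 4-6 = -2
m = (-2)-(-2) = 0
result = 0//3 = 0
out = 0//5 = 0
m = 0-0 = 0
m = 0-0 = 0
result = 0//2 = 0

0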